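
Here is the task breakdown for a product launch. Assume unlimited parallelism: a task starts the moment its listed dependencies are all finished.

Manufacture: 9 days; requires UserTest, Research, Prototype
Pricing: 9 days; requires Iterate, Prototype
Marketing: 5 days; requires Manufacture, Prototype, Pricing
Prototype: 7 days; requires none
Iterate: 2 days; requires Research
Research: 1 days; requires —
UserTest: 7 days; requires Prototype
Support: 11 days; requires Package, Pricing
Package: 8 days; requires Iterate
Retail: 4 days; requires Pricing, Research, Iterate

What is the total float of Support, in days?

Critical path: Prototype→UserTest→Manufacture→Marketing = 7+7+9+5 = 28, so the finish is 28 days.
Support finishes as early as 27 and must finish by 28.
So Support can slip 28 − 27 = 1 day.

1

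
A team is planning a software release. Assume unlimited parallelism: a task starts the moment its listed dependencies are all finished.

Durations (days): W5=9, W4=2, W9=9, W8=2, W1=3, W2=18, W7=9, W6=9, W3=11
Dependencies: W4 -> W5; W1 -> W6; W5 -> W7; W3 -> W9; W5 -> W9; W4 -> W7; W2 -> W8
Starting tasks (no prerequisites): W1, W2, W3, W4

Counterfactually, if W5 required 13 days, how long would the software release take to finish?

24

As given, the longest chain is W4→W5→W7 = 2+9+9 = 20, so the finish is 20 days.
W5 is on the critical path; changing it to 13 makes that path 24 days.
No other chain overtakes it, so the finish is 24 days.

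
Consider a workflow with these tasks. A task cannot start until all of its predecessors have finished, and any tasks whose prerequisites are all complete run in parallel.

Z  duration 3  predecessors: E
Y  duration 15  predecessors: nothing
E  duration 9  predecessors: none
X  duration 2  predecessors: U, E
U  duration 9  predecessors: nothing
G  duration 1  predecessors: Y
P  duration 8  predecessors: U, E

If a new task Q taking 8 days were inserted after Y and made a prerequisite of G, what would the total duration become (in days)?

Originally the schedule takes 17 days.
With Q inserted, G now waits for max(Y, Q).
New critical path: Y→Q→G = 15+8+1 = 24 ⇒ 24 days.

24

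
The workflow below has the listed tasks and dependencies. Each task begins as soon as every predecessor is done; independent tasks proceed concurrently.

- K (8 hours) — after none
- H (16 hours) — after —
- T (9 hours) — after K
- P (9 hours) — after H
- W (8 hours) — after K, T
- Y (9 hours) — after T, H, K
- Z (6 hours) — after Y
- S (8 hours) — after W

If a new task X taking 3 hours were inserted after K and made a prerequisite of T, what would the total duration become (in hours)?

Originally the job takes 33 hours.
With X inserted, T now waits for max(K, X).
New critical path: K→X→T→W→S = 8+3+9+8+8 = 36 ⇒ 36 hours.

36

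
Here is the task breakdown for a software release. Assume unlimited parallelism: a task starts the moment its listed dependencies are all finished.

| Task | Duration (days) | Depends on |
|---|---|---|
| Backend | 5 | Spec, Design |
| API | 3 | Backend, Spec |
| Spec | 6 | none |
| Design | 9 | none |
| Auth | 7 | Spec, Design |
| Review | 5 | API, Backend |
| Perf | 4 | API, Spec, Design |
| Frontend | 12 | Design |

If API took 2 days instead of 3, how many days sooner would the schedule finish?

Actual critical path: Design→Backend→API→Review = 9+5+3+5 = 22 ⇒ 22 days.
API is on the critical path; changing it to 2 makes that path 21 days.
The critical path is still Design→Backend→API→Review; finish is now 21 days.
Change in finish: 21 − 22 = -1 days.

1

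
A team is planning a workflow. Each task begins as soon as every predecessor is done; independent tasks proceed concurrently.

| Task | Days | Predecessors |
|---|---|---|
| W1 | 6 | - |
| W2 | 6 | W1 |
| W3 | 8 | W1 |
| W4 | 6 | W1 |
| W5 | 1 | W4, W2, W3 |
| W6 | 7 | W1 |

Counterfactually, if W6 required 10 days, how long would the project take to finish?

16

The binding path is W1→W3→W5 = 6+8+1 = 15; finish at 15 days.
W6 is off the critical path — its longest chain is 13 days, giving 2 of slack.
Now W1→W6 = 6+10 = 16 is longest, so the finish becomes 16 days.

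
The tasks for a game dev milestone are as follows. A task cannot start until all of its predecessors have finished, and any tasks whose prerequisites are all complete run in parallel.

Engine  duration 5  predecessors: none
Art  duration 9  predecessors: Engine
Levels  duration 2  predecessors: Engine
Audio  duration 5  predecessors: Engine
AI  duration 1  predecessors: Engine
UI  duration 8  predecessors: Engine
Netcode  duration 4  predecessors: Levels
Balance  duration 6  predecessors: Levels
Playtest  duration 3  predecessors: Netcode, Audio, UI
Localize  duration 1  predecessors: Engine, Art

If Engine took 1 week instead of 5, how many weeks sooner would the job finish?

4

Baseline: Engine→UI→Playtest = 5+8+3 = 16 → 16 weeks.
Engine lies on that path, so at 1 week the path becomes 12 weeks.
No other chain overtakes it, so the finish is 12 weeks.
Change in finish: 12 − 16 = -4 weeks.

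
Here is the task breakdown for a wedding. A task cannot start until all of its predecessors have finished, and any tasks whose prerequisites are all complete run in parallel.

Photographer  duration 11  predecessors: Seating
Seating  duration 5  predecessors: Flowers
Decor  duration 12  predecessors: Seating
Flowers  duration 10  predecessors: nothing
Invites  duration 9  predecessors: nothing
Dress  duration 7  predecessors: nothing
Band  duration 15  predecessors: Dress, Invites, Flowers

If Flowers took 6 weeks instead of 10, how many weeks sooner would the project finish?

Baseline: Flowers→Seating→Decor = 10+5+12 = 27 → 27 weeks.
Flowers is on the critical path; changing it to 6 makes that path 23 weeks.
The binding chain switches to Invites→Band = 9+15 = 24; finish 24 weeks.
Change in finish: 24 − 27 = -3 weeks.

3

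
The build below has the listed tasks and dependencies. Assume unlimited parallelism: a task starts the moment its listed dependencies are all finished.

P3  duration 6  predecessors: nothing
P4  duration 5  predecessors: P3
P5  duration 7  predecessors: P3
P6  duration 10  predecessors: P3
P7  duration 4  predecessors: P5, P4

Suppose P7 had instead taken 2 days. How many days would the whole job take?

16

Baseline: P3→P5→P7 = 6+7+4 = 17 → 17 days.
P7 lies on that path, so at 2 days the path becomes 15 days.
The binding chain switches to P3→P6 = 6+10 = 16; finish 16 days.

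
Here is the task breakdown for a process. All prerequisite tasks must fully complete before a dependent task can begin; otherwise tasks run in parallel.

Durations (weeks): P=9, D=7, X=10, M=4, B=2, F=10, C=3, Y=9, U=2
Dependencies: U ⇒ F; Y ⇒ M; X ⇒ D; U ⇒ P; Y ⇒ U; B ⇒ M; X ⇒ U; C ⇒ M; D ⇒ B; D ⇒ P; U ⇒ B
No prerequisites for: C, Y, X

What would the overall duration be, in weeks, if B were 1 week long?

26

Actual critical path: X→D→P = 10+7+9 = 26 ⇒ 26 weeks.
B is off the critical path — its longest chain is 23 weeks, giving 3 of slack.
No other chain overtakes it, so the finish is 26 weeks.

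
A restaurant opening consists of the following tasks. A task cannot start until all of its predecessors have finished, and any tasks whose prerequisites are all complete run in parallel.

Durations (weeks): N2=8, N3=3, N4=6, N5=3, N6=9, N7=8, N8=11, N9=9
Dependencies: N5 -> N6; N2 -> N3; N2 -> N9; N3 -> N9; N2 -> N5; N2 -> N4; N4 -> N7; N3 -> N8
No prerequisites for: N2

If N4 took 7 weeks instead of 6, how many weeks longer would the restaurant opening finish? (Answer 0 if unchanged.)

Actual critical path: N2→N4→N7 = 8+6+8 = 22 ⇒ 22 weeks.
Since N4 is critical, the +1 change carries straight to that chain (now 23 weeks).
No other chain overtakes it, so the finish is 23 weeks.
Change in finish: 23 − 22 = +1 weeks.

1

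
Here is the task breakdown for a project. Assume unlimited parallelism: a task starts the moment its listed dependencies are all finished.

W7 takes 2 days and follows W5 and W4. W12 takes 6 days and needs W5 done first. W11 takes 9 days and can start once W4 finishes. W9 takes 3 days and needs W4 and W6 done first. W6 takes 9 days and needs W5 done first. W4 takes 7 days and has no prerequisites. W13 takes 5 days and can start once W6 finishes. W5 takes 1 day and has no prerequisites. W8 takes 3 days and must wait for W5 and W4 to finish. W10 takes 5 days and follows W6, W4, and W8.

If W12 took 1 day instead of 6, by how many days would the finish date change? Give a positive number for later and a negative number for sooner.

0

As given, the longest chain is W4→W11 = 7+9 = 16, so the finish is 16 days.
The longest path through W12 is only 7 days, so W12 has float 9.
The critical path is still W4→W11; finish is now 16 days.
Change in finish: 16 − 16 = +0 days.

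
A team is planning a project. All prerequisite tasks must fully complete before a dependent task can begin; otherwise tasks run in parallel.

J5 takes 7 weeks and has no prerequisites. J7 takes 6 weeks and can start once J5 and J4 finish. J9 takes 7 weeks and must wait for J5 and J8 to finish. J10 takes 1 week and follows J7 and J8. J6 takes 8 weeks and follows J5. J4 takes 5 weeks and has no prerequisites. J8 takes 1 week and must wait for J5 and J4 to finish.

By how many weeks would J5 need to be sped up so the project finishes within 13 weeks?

2

Current finish: 15 weeks; target: 13.
J5 is on every critical path, so each week cut from J5 cuts the finish by one (this holds down to a finish of 13).
Need 15 − 13 = 2 weeks off J5 → J5 becomes 5 weeks, finish becomes 13.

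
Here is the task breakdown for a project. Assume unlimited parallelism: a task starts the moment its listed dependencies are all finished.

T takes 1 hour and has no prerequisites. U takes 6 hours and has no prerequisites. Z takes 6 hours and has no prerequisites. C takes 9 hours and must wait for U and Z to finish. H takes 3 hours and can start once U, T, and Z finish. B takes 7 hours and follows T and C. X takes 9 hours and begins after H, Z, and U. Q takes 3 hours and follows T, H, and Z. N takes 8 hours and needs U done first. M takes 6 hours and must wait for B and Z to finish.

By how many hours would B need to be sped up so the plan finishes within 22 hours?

6

Current finish: 28 hours; target: 22.
B is on every critical path, so each hour cut from B cuts the finish by one (this holds down to a finish of 22).
Need 28 − 22 = 6 hours off B → B becomes 1 hour, finish becomes 22.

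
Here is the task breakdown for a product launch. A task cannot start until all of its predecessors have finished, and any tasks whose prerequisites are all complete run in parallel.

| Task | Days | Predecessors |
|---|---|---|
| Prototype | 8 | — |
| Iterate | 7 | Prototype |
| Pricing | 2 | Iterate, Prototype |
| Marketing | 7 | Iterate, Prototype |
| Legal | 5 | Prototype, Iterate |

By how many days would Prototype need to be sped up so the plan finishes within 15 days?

7

Current finish: 22 days; target: 15.
Prototype is on every critical path, so each day cut from Prototype cuts the finish by one (this holds down to a finish of 15).
Need 22 − 15 = 7 days off Prototype → Prototype becomes 1 day, finish becomes 15.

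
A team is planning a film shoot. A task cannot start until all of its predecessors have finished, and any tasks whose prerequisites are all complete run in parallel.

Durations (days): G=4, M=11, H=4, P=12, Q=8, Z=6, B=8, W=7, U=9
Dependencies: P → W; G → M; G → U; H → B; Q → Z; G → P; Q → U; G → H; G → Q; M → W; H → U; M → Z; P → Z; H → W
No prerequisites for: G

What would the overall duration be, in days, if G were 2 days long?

21

Actual critical path: G→P→W = 4+12+7 = 23 ⇒ 23 days.
G lies on that path, so at 2 days the path becomes 21 days.
The critical path is still G→P→W; finish is now 21 days.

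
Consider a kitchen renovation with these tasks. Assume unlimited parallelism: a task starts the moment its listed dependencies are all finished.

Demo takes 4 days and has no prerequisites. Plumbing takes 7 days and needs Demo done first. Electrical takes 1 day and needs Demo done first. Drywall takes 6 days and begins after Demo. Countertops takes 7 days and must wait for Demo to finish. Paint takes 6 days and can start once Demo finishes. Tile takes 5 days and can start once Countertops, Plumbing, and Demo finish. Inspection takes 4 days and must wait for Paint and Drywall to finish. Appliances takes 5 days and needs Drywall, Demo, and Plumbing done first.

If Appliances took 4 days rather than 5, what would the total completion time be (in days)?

16

Baseline: Demo→Plumbing→Appliances = 4+7+5 = 16 → 16 days.
Appliances lies on that path, so at 4 days the path becomes 15 days.
The binding chain switches to Demo→Plumbing→Tile = 4+7+5 = 16; finish 16 days.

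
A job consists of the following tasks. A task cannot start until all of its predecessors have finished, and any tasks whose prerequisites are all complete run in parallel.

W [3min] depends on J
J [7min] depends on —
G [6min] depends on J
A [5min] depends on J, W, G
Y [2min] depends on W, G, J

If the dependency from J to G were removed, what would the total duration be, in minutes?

15

With the dependency in place, J→G→A = 7+6+5 = 18 sets the finish at 18 minutes.
Without J→G, G's earliest start moves from 7 to 0.
New critical path: J→W→A = 7+3+5 = 15 ⇒ 15 minutes.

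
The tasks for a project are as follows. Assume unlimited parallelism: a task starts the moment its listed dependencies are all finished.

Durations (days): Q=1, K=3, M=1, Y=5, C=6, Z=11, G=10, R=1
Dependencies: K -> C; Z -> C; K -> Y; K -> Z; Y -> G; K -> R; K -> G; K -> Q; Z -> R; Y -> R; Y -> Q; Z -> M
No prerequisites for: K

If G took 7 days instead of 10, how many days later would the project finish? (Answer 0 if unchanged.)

0

Baseline: K→Z→C = 3+11+6 = 20 → 20 days.
The longest path through G is only 18 days, so G has float 2.
That remains the longest chain; total 20 days.
Change in finish: 20 − 20 = +0 days.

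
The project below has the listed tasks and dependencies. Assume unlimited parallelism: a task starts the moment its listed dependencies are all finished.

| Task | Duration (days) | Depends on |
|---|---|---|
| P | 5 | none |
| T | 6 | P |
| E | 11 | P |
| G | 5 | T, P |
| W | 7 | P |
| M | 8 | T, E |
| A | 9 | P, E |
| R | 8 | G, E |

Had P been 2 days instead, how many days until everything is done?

22

As given, the longest chain is P→E→A = 5+11+9 = 25, so the finish is 25 days.
Since P is critical, the -3 change carries straight to that chain (now 22 days).
No other chain overtakes it, so the finish is 22 days.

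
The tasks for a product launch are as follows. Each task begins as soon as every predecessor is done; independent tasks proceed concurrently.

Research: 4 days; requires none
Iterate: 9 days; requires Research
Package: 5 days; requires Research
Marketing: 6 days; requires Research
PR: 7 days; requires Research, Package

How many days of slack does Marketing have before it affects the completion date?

Research→Package→PR = 4+5+7 = 16 sets the makespan at 16 days.
Longest path through Marketing: 10 days (earliest finish 10, latest finish 16).
Slack of Marketing = 10 − 4 = 6 days.

6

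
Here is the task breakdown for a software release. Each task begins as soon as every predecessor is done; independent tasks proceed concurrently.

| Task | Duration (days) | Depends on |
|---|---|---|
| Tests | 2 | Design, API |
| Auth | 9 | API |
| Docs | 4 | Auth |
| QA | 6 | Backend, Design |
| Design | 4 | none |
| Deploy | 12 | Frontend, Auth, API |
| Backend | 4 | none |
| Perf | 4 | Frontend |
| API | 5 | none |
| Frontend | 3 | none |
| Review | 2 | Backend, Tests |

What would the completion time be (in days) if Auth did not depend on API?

21

Original critical path: API→Auth→Deploy = 5+9+12 = 26 ⇒ 26 days.
Without API→Auth, Auth's earliest start moves from 5 to 0.
After: Auth→Deploy = 9+12 = 21 → 21 days.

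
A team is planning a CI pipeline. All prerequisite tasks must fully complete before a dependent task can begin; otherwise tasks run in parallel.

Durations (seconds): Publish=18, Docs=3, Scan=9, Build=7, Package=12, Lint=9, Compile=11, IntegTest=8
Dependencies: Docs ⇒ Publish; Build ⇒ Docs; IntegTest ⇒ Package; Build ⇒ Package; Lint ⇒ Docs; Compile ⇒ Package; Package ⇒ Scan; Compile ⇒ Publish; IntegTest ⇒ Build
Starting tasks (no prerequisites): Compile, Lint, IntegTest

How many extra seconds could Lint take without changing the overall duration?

6

Critical path: IntegTest→Build→Docs→Publish = 8+7+3+18 = 36, so the finish is 36 seconds.
Lint finishes as early as 9 and must finish by 15.
Float = 36 − 30 = 6.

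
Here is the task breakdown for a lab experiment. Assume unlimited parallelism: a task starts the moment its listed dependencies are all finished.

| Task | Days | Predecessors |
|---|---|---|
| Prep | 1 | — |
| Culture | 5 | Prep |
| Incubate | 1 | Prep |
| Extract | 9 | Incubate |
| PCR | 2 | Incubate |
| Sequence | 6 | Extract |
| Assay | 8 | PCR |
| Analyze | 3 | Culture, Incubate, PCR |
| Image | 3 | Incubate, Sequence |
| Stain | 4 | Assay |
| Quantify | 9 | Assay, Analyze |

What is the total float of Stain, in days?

The longest chain is Prep→Incubate→PCR→Assay→Quantify = 1+1+2+8+9 = 21; overall finish 21 days.
Longest path through Stain: 16 days (earliest finish 16, latest finish 21).
Slack of Stain = 17 − 12 = 5 days.

5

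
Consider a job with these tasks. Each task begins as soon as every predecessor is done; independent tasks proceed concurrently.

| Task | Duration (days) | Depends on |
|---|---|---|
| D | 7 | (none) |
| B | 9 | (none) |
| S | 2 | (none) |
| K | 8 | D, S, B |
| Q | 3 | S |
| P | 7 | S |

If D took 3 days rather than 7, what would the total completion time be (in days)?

The binding path is B→K = 9+8 = 17; finish at 17 days.
D has 2 days of float (longest path through it is 15).
No other chain overtakes it, so the finish is 17 days.

17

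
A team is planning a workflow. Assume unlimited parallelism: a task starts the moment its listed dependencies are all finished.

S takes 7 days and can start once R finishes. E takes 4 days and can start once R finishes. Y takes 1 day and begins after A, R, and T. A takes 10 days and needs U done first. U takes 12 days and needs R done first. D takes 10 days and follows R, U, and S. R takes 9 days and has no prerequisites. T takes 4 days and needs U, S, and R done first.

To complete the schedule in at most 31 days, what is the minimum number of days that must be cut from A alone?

1

Current finish: 32 days; target: 31.
A is on every critical path, so each day cut from A cuts the finish by one (this holds down to a finish of 31).
Need 32 − 31 = 1 day off A → A becomes 9 days, finish becomes 31.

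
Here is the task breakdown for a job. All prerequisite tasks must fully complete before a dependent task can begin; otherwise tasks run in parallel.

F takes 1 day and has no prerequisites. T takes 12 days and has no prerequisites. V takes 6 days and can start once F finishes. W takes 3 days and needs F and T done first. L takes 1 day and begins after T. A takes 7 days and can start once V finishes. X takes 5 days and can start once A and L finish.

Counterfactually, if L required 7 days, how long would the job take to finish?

24

Baseline: F→V→A→X = 1+6+7+5 = 19 → 19 days.
L has 1 day of float (longest path through it is 18).
The binding chain switches to T→L→X = 12+7+5 = 24; finish 24 days.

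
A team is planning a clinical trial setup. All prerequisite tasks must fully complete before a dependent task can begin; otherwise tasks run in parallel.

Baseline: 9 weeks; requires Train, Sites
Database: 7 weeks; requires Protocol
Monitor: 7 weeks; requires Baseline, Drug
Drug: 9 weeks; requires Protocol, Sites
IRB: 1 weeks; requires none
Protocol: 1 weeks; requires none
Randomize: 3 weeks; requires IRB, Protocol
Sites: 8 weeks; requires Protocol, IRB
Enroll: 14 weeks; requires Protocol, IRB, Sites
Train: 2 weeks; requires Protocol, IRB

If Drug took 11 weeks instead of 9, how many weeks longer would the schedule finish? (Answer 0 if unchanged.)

2

As given, the longest chain is Protocol→Sites→Drug→Monitor = 1+8+9+7 = 25, so the finish is 25 weeks.
Drug lies on that path, so at 11 weeks the path becomes 27 weeks.
No other chain overtakes it, so the finish is 27 weeks.
Change in finish: 27 − 25 = +2 weeks.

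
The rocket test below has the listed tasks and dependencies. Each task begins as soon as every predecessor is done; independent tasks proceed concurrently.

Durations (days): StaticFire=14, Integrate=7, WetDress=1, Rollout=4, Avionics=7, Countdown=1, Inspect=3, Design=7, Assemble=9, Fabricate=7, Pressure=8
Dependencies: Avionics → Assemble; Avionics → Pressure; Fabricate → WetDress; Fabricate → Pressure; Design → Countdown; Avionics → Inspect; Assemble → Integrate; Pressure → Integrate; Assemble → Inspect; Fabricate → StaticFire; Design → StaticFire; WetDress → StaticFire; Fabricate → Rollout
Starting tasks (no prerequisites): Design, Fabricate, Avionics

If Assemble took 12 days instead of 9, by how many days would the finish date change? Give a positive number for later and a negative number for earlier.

As given, the longest chain is Avionics→Assemble→Integrate = 7+9+7 = 23, so the finish is 23 days.
Assemble is on the critical path; changing it to 12 makes that path 26 days.
That remains the longest chain; total 26 days.
Change in finish: 26 − 23 = +3 days.

3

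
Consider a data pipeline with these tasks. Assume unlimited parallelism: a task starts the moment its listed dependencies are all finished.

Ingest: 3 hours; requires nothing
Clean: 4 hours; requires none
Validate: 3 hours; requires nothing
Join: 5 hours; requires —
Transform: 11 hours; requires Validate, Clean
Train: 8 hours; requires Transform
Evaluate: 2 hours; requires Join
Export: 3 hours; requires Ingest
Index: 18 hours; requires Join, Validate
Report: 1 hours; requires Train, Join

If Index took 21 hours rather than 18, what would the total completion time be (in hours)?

Actual critical path: Clean→Transform→Train→Report = 4+11+8+1 = 24 ⇒ 24 hours.
Index is off the critical path — its longest chain is 23 hours, giving 1 of slack.
The binding chain switches to Join→Index = 5+21 = 26; finish 26 hours.

26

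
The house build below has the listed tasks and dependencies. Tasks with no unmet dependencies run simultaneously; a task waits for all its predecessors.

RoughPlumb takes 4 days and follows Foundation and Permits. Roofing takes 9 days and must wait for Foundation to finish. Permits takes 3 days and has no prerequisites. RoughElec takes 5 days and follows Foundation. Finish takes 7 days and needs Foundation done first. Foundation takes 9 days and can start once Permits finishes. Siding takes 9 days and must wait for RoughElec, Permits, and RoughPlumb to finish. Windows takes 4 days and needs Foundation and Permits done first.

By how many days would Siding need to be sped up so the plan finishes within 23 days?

3

Current finish: 26 days; target: 23.
Siding is on every critical path, so each day cut from Siding cuts the finish by one (this holds down to a finish of 21).
Need 26 − 23 = 3 days off Siding → Siding becomes 6 days, finish becomes 23.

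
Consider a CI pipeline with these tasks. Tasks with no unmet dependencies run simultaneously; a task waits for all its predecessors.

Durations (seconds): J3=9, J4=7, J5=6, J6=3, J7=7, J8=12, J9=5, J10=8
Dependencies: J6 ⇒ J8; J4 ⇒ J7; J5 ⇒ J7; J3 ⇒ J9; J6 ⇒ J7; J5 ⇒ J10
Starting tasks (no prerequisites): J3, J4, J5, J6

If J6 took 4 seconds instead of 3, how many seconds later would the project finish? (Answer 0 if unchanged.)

Baseline: J6→J8 = 3+12 = 15 → 15 seconds.
J6 lies on that path, so at 4 seconds the path becomes 16 seconds.
The critical path is still J6→J8; finish is now 16 seconds.
Change in finish: 16 − 15 = +1 seconds.

1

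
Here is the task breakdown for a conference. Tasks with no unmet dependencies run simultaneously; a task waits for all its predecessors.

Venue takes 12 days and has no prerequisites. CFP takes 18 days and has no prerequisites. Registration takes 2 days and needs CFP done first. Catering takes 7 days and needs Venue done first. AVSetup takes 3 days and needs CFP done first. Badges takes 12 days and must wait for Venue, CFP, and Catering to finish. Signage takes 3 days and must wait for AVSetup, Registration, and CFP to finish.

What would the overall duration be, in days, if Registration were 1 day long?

Actual critical path: Venue→Catering→Badges = 12+7+12 = 31 ⇒ 31 days.
Registration is off the critical path — its longest chain is 23 days, giving 8 of slack.
No other chain overtakes it, so the finish is 31 days.

31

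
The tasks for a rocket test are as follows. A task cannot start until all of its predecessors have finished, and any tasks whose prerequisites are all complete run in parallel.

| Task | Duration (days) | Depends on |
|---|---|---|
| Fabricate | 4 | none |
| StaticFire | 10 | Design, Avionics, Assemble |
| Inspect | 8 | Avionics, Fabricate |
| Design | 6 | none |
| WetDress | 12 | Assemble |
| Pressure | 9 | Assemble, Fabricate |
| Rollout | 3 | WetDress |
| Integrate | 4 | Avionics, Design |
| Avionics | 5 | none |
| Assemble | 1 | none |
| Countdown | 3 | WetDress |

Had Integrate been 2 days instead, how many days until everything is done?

16

Baseline: Design→StaticFire = 6+10 = 16 → 16 days.
The longest path through Integrate is only 10 days, so Integrate has float 6.
The critical path is still Design→StaticFire; finish is now 16 days.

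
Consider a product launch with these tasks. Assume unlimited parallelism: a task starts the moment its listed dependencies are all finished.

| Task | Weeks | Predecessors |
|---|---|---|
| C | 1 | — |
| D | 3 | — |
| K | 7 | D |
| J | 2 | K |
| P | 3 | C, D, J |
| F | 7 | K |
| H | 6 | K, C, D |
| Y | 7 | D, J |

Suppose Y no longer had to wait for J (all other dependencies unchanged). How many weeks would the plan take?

17

Before: longest chain D→K→J→Y = 3+7+2+7 = 19, finish 19.
Without J→Y, Y's earliest start moves from 12 to 3.
After: D→K→F = 3+7+7 = 17 → 17 weeks.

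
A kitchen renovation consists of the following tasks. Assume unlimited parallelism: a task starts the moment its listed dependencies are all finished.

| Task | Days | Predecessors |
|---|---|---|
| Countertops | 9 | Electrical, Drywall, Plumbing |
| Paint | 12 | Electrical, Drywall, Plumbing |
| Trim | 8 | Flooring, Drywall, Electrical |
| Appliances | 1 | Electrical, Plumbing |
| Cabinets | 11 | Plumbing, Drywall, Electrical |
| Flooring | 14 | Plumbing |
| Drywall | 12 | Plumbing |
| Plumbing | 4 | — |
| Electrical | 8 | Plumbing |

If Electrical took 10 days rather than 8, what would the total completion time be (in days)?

28

Critical path before the change: Plumbing→Drywall→Paint = 4+12+12 = 28 giving 28 days.
The longest path through Electrical is only 24 days, so Electrical has float 4.
The critical path is still Plumbing→Drywall→Paint; finish is now 28 days.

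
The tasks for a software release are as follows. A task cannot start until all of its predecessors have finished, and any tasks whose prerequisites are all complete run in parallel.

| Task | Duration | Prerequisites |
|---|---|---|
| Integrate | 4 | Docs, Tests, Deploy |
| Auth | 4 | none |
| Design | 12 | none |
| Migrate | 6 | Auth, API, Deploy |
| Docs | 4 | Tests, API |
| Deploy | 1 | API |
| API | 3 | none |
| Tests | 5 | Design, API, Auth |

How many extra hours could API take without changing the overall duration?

9

Design→Tests→Docs→Integrate = 12+5+4+4 = 25 sets the makespan at 25 hours.
The longest chain containing API totals 16 hours.
Float = 25 − 16 = 9.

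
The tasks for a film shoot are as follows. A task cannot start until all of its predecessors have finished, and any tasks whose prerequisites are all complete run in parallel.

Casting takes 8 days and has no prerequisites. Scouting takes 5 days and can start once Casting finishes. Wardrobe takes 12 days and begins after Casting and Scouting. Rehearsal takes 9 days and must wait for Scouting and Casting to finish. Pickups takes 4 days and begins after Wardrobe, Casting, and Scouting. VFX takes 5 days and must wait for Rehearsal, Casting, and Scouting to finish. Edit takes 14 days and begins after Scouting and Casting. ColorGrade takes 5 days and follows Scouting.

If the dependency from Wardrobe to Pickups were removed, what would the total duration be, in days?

27

With the dependency in place, Casting→Scouting→Wardrobe→Pickups = 8+5+12+4 = 29 sets the finish at 29 days.
Without Wardrobe→Pickups, Pickups's earliest start moves from 25 to 13.
The longest chain is now Casting→Scouting→Rehearsal→VFX = 8+5+9+5 = 27, so the project takes 27 days.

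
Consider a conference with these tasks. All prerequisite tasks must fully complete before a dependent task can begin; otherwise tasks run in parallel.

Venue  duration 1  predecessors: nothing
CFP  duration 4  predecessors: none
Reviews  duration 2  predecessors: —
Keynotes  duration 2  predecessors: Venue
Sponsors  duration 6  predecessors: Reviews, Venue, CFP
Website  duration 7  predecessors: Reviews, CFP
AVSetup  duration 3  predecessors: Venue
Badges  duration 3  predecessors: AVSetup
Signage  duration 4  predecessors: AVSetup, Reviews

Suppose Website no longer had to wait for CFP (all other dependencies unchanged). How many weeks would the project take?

10

With the dependency in place, CFP→Website = 4+7 = 11 sets the finish at 11 weeks.
Without CFP→Website, Website's earliest start moves from 4 to 2.
After: CFP→Sponsors = 4+6 = 10 → 10 weeks.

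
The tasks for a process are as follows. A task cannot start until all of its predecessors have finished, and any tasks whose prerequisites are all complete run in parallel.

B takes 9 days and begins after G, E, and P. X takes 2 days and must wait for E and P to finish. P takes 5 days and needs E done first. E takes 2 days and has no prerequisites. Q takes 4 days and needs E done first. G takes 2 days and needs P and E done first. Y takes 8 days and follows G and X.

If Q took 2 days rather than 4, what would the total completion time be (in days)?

As given, the longest chain is E→P→G→B = 2+5+2+9 = 18, so the finish is 18 days.
Q has 12 days of float (longest path through it is 6).
That remains the longest chain; total 18 days.

18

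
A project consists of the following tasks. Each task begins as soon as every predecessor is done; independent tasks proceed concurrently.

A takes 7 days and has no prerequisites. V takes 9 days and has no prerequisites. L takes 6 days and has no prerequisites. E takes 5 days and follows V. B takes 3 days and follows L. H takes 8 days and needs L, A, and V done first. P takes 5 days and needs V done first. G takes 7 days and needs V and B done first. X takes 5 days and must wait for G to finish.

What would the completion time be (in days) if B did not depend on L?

Before: longest chain V→G→X = 9+7+5 = 21, finish 21.
Without L→B, B's earliest start moves from 6 to 0.
New critical path: V→G→X = 9+7+5 = 21 ⇒ 21 days.

21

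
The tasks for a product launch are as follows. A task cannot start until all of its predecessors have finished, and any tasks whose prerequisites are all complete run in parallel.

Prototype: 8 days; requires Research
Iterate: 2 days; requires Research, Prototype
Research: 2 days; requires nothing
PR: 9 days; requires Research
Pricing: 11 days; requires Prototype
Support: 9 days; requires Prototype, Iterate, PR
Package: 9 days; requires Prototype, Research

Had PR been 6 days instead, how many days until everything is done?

As given, the longest chain is Research→Prototype→Iterate→Support = 2+8+2+9 = 21, so the finish is 21 days.
PR has 1 day of float (longest path through it is 20).
That remains the longest chain; total 21 days.

21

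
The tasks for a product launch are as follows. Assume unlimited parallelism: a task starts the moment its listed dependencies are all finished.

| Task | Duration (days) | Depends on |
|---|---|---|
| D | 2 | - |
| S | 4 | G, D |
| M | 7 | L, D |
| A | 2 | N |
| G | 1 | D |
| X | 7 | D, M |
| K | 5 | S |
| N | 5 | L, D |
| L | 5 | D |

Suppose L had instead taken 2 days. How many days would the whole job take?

18

As given, the longest chain is D→L→M→X = 2+5+7+7 = 21, so the finish is 21 days.
Since L is critical, the -3 change carries straight to that chain (now 18 days).
The critical path is still D→L→M→X; finish is now 18 days.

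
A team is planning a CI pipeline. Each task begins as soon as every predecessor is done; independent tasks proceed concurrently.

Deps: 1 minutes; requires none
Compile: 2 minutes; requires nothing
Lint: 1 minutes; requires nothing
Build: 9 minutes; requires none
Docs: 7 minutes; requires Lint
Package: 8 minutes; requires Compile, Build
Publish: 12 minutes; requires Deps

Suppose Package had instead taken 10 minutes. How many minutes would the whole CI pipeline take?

19

Baseline: Build→Package = 9+8 = 17 → 17 minutes.
Package lies on that path, so at 10 minutes the path becomes 19 minutes.
No other chain overtakes it, so the finish is 19 minutes.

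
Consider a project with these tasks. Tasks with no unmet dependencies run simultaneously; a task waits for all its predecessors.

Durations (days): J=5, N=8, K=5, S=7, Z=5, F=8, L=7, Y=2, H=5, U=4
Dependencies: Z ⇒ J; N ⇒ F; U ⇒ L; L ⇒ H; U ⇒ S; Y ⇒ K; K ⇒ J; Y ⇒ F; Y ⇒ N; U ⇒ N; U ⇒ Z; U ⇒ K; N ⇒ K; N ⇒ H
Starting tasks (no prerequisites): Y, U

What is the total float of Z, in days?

8

Critical path: U→N→K→J = 4+8+5+5 = 22, so the finish is 22 days.
The longest chain containing Z totals 14 days.
Slack of Z = 12 − 4 = 8 days.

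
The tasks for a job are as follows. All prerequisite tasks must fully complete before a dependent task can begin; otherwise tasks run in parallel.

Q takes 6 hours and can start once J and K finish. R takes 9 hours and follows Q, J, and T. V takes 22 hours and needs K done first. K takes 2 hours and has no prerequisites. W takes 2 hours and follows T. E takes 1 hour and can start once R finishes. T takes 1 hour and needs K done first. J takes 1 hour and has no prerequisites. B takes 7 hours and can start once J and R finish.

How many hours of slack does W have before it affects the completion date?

19

The longest chain is K→Q→R→B = 2+6+9+7 = 24; overall finish 24 hours.
The longest chain containing W totals 5 hours.
So W can slip 24 − 5 = 19 hours.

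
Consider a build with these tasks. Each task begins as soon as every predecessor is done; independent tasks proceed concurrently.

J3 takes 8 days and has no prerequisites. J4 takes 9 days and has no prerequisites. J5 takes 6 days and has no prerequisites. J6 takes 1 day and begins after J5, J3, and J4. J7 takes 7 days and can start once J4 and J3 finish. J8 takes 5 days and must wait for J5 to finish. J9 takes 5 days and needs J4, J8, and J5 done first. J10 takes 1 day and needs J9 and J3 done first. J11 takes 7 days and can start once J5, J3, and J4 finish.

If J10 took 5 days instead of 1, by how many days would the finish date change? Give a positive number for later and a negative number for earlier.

Baseline: J5→J8→J9→J10 = 6+5+5+1 = 17 → 17 days.
Since J10 is critical, the +4 change carries straight to that chain (now 21 days).
That remains the longest chain; total 21 days.
Change in finish: 21 − 17 = +4 days.

4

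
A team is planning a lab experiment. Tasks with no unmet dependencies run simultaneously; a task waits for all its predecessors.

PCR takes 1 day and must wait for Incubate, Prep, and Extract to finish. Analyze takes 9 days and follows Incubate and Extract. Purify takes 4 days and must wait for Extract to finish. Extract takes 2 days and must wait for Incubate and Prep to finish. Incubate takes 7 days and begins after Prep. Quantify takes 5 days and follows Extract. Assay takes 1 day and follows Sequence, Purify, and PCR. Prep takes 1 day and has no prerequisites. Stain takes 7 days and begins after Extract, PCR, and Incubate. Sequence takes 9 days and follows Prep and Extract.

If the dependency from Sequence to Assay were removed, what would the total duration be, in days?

19

With the dependency in place, Prep→Incubate→Extract→Sequence→Assay = 1+7+2+9+1 = 20 sets the finish at 20 days.
Without Sequence→Assay, Assay's earliest start moves from 19 to 14.
After: Prep→Incubate→Extract→Sequence = 1+7+2+9 = 19 → 19 days.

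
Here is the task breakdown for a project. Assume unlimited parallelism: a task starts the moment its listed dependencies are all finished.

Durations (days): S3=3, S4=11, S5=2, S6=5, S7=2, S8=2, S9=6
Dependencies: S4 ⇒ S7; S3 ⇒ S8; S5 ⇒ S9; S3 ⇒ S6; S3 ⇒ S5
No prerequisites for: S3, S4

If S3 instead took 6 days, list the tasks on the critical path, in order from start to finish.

S3, S5, S9

Critical path before the change: S4→S7 = 11+2 = 13 giving 13 days.
S3 has 2 days of float (longest path through it is 11).
New critical path: S3→S5→S9 = 6+2+6 = 14 ⇒ 14 days.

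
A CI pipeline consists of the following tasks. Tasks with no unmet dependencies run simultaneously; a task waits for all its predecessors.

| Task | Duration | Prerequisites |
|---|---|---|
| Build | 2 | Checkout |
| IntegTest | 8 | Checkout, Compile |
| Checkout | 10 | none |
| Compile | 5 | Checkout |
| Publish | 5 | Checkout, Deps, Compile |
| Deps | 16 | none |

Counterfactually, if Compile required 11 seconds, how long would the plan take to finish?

As given, the longest chain is Checkout→Compile→IntegTest = 10+5+8 = 23, so the finish is 23 seconds.
Compile is on the critical path; changing it to 11 makes that path 29 seconds.
No other chain overtakes it, so the finish is 29 seconds.

29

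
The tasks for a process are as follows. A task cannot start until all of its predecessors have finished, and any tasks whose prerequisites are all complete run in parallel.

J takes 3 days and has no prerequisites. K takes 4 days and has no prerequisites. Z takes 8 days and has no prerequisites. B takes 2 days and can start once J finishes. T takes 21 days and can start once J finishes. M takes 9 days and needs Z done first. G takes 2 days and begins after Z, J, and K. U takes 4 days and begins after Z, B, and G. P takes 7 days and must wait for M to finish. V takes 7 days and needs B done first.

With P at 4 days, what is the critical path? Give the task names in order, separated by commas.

Baseline: Z→M→P = 8+9+7 = 24 → 24 days.
P is on the critical path; changing it to 4 makes that path 21 days.
Now J→T = 3+21 = 24 is longest, so the finish becomes 24 days.

J, T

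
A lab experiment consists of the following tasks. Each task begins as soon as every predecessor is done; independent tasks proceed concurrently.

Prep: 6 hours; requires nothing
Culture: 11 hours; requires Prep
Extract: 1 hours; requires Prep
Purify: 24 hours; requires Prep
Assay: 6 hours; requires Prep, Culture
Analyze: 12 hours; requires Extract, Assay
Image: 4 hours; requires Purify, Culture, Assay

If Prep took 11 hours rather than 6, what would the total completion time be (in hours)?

40

Actual critical path: Prep→Culture→Assay→Analyze = 6+11+6+12 = 35 ⇒ 35 hours.
Since Prep is critical, the +5 change carries straight to that chain (now 40 hours).
The critical path is still Prep→Culture→Assay→Analyze; finish is now 40 hours.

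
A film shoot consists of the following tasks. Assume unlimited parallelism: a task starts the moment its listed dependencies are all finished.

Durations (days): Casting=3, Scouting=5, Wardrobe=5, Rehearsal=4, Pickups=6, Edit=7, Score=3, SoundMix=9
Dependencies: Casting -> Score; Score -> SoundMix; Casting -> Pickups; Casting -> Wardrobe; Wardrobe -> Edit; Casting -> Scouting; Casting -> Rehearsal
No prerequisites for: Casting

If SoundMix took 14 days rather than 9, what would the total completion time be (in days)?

20

Actual critical path: Casting→Score→SoundMix = 3+3+9 = 15 ⇒ 15 days.
SoundMix lies on that path, so at 14 days the path becomes 20 days.
That remains the longest chain; total 20 days.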